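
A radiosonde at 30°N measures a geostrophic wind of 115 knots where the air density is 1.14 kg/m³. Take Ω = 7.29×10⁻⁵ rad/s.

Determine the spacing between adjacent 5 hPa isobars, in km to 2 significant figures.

100 km

Coriolis parameter at 30°N:
f = 2Ω sin φ = 2 × 7.29×10⁻⁵ × sin 30° = 7.29×10⁻⁵ s⁻¹
Wind speed in SI: 115 knots = 59.2 m/s
Geostrophic balance rearranged: |∂P/∂n| = f ρ V_g
|∂P/∂n| = 7.29×10⁻⁵ × 1.14 × 59.2 = 4.92×10⁻³ Pa/m
Isobar spacing: Δn = ΔP/|∂P/∂n| = 500 Pa / 4.92×10⁻³ Pa/m = 101695 m ≈ 100 km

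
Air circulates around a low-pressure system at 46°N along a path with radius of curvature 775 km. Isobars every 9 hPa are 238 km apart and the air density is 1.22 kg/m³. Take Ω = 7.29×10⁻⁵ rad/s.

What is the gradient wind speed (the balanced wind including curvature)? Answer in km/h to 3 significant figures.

82.9 km/h

Coriolis parameter at 46°N:
f = 2Ω sin φ = 2 × 7.29×10⁻⁵ × sin 46° = 1.05×10⁻⁴ s⁻¹
Pressure gradient: |∂P/∂n| = 900 Pa / 238000 m = 3.78×10⁻³ Pa/m
Geostrophic speed: V_g = |∂P/∂n|/(fρ) = 3.78×10⁻³/(1.05×10⁻⁴ × 1.22) = 29.6 m/s
Around a low, centrifugal force acts outward with Coriolis, so pressure-gradient force balances both:
(1/ρ)|∂P/∂n| = fV + V²/R  →  V² + fR·V − fR·V_g = 0
With fR = 1.05×10⁻⁴ × 775×10³ m = 81.3 m/s:
V = [−fR + √((fR)² + 4 fR V_g)]/2 = [−81.3 + √(81.3² + 4×81.3×29.6)]/2 = 23 m/s
Subgeostrophic (V < V_g = 29.6 m/s), as expected around a low.
Converting: 23 m/s × 3.6 = 82.9 km/h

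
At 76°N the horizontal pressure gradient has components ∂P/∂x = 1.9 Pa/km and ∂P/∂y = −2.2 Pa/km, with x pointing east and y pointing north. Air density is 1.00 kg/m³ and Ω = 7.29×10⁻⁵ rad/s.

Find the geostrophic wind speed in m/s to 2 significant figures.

21 m/s

Coriolis parameter at 76°N:
f = 2Ω sin φ = 2 × 7.29×10⁻⁵ × sin 76° = 1.41×10⁻⁴ s⁻¹
Component geostrophic relations (x east, y north):
u_g = −(1/(fρ)) ∂P/∂y,  v_g = (1/(fρ)) ∂P/∂x
u_g = −(−2.2×10⁻³)/(1.41×10⁻⁴ × 1.00) = 15.6 m/s;  v_g = (1.9×10⁻³)/(1.41×10⁻⁴ × 1.00) = 13.4 m/s
|V_g| = √(u_g² + v_g²) = 20.5 m/s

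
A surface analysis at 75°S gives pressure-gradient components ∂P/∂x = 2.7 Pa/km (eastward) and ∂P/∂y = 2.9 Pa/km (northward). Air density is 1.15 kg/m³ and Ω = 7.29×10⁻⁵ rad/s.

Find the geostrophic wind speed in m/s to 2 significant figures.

Coriolis parameter at 75°S:
f = 2Ω sin φ = 2 × 7.29×10⁻⁵ × sin 75° = 1.41×10⁻⁴ s⁻¹
In the Southern Hemisphere f is negative: f = −1.41×10⁻⁴ s⁻¹.
Component geostrophic relations (x east, y north):
u_g = −(1/(fρ)) ∂P/∂y,  v_g = (1/(fρ)) ∂P/∂x
u_g = −(2.9×10⁻³)/(−1.41×10⁻⁴ × 1.15) = 17.9 m/s;  v_g = (2.7×10⁻³)/(−1.41×10⁻⁴ × 1.15) = −16.7 m/s
|V_g| = √(u_g² + v_g²) = 24.5 m/s

24 m/s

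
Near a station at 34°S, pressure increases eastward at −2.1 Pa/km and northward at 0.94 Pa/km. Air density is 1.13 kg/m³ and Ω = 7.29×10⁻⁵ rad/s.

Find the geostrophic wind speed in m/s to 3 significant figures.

Coriolis parameter at 34°S:
f = 2Ω sin φ = 2 × 7.29×10⁻⁵ × sin 34° = 8.15×10⁻⁵ s⁻¹
In the Southern Hemisphere f is negative: f = −8.15×10⁻⁵ s⁻¹.
Component geostrophic relations (x east, y north):
u_g = −(1/(fρ)) ∂P/∂y,  v_g = (1/(fρ)) ∂P/∂x
u_g = −(0.94×10⁻³)/(−8.15×10⁻⁵ × 1.13) = 10.2 m/s;  v_g = (−2.1×10⁻³)/(−8.15×10⁻⁵ × 1.13) = 22.8 m/s
|V_g| = √(u_g² + v_g²) = 25.0 m/s

25.0 m/s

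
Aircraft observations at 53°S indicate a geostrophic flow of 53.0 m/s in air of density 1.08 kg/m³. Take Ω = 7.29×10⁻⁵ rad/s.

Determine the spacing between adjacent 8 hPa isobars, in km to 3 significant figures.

Coriolis parameter at 53°S:
f = 2Ω sin φ = 2 × 7.29×10⁻⁵ × sin 53° = 1.16×10⁻⁴ s⁻¹
Geostrophic balance rearranged: |∂P/∂n| = f ρ V_g
|∂P/∂n| = 1.16×10⁻⁴ × 1.08 × 53.0 = 6.67×10⁻³ Pa/m
Isobar spacing: Δn = ΔP/|∂P/∂n| = 800 Pa / 6.67×10⁻³ Pa/m = 120028 m ≈ 120 km

120 km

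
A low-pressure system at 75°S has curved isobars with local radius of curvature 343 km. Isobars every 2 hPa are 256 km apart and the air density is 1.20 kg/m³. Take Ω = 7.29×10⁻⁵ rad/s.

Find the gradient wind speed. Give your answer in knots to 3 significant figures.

8.26 knots

Coriolis parameter at 75°S:
f = 2Ω sin φ = 2 × 7.29×10⁻⁵ × sin 75° = 1.41×10⁻⁴ s⁻¹
Pressure gradient: |∂P/∂n| = 200 Pa / 256000 m = 7.81×10⁻⁴ Pa/m
Geostrophic speed: V_g = |∂P/∂n|/(fρ) = 7.81×10⁻⁴/(1.41×10⁻⁴ × 1.20) = 4.62 m/s
Around a low, centrifugal force acts outward with Coriolis, so pressure-gradient force balances both:
(1/ρ)|∂P/∂n| = fV + V²/R  →  V² + fR·V − fR·V_g = 0
With fR = 1.41×10⁻⁴ × 343×10³ m = 48.3 m/s:
V = [−fR + √((fR)² + 4 fR V_g)]/2 = [−48.3 + √(48.3² + 4×48.3×4.62)]/2 = 4.25 m/s
Subgeostrophic (V < V_g = 4.62 m/s), as expected around a low.
Converting: 4.25 m/s × 1.944 = 8.26 knots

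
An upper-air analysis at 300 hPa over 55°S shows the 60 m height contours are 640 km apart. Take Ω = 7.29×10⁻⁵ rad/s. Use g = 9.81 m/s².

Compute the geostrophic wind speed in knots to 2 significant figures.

15 knots

Coriolis parameter at 55°S:
f = 2Ω sin φ = 2 × 7.29×10⁻⁵ × sin 55° = 1.19×10⁻⁴ s⁻¹
Height gradient: |∂Z/∂n| = 60 m / 640000 m = 9.38×10⁻⁵
On a pressure surface, geostrophic balance gives V_g = (g/f)|∂Z/∂n|:
V_g = 9.81 × 9.38×10⁻⁵ / 1.19×10⁻⁴ = 7.70 m/s
Converting: 7.70 m/s × 1.944 = 15 knots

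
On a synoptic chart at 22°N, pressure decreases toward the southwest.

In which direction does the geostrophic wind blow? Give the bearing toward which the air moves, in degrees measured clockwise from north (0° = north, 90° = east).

The pressure-gradient force points toward the southwest (bearing 225°).
Geostrophic balance: in the Northern Hemisphere the Coriolis force deflects motion to the right, so the geostrophic wind blows 90° to the right of the pressure-gradient force (low pressure on the left).
Rotating 225° by 90° clockwise gives 315° — the wind blows toward the northwest.

315°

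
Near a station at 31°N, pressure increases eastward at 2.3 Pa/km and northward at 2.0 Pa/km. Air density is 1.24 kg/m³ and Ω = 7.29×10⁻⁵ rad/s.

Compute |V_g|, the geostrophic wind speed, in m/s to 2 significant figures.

33 m/s

Coriolis parameter at 31°N:
f = 2Ω sin φ = 2 × 7.29×10⁻⁵ × sin 31° = 7.51×10⁻⁵ s⁻¹
Component geostrophic relations (x east, y north):
u_g = −(1/(fρ)) ∂P/∂y,  v_g = (1/(fρ)) ∂P/∂x
u_g = −(2.0×10⁻³)/(7.51×10⁻⁵ × 1.24) = −21.5 m/s;  v_g = (2.3×10⁻³)/(7.51×10⁻⁵ × 1.24) = 24.7 m/s
|V_g| = √(u_g² + v_g²) = 32.7 m/s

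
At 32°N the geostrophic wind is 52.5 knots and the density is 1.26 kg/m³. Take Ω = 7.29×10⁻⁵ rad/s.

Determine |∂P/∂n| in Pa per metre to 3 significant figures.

Coriolis parameter at 32°N:
f = 2Ω sin φ = 2 × 7.29×10⁻⁵ × sin 32° = 7.73×10⁻⁵ s⁻¹
Wind speed in SI: 52.5 knots = 27.0 m/s
Geostrophic balance rearranged: |∂P/∂n| = f ρ V_g
|∂P/∂n| = 7.73×10⁻⁵ × 1.26 × 27.0 = 2.63×10⁻³ Pa/m

2.63×10⁻³ Pa/m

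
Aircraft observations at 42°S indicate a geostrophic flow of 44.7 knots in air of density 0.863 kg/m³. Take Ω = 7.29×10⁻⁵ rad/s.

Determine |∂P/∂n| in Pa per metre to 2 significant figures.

1.9×10⁻³ Pa/m

Coriolis parameter at 42°S:
f = 2Ω sin φ = 2 × 7.29×10⁻⁵ × sin 42° = 9.76×10⁻⁵ s⁻¹
Wind speed in SI: 44.7 knots = 23.0 m/s
Geostrophic balance rearranged: |∂P/∂n| = f ρ V_g
|∂P/∂n| = 9.76×10⁻⁵ × 0.863 × 23.0 = 1.94×10⁻³ Pa/m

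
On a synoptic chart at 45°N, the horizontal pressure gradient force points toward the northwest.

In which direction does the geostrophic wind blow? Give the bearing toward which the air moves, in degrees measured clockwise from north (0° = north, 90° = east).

045°

The pressure-gradient force points toward the northwest (bearing 315°).
Geostrophic balance: in the Northern Hemisphere the Coriolis force deflects motion to the right, so the geostrophic wind blows 90° to the right of the pressure-gradient force (low pressure on the left).
Rotating 315° by 90° clockwise gives 045° — the wind blows toward the northeast.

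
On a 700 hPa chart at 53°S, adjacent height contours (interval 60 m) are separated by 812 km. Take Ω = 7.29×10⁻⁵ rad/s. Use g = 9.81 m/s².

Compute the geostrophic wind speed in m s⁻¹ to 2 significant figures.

6.2 m s⁻¹

Coriolis parameter at 53°S:
f = 2Ω sin φ = 2 × 7.29×10⁻⁵ × sin 53° = 1.16×10⁻⁴ s⁻¹
Height gradient: |∂Z/∂n| = 60 m / 812000 m = 7.39×10⁻⁵
On a pressure surface, geostrophic balance gives V_g = (g/f)|∂Z/∂n|:
V_g = 9.81 × 7.39×10⁻⁵ / 1.16×10⁻⁴ = 6.23 m/s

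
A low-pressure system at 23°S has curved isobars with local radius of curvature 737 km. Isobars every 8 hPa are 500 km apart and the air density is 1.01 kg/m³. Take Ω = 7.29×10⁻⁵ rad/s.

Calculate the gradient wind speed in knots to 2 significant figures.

Coriolis parameter at 23°S:
f = 2Ω sin φ = 2 × 7.29×10⁻⁵ × sin 23° = 5.70×10⁻⁵ s⁻¹
Pressure gradient: |∂P/∂n| = 800 Pa / 500000 m = 1.60×10⁻³ Pa/m
Geostrophic speed: V_g = |∂P/∂n|/(fρ) = 1.60×10⁻³/(5.70×10⁻⁵ × 1.01) = 27.8 m/s
Around a low, centrifugal force acts outward with Coriolis, so pressure-gradient force balances both:
(1/ρ)|∂P/∂n| = fV + V²/R  →  V² + fR·V − fR·V_g = 0
With fR = 5.70×10⁻⁵ × 737×10³ m = 42.0 m/s:
V = [−fR + √((fR)² + 4 fR V_g)]/2 = [−42.0 + √(42.0² + 4×42.0×27.8)]/2 = 19.1 m/s
Subgeostrophic (V < V_g = 27.8 m/s), as expected around a low.
Converting: 19.1 m/s × 1.944 = 37 knots

37 knots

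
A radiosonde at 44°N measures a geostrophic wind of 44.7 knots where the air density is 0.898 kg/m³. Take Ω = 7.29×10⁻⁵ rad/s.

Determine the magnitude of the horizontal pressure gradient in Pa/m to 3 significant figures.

Coriolis parameter at 44°N:
f = 2Ω sin φ = 2 × 7.29×10⁻⁵ × sin 44° = 1.01×10⁻⁴ s⁻¹
Wind speed in SI: 44.7 knots = 23.0 m/s
Geostrophic balance rearranged: |∂P/∂n| = f ρ V_g
|∂P/∂n| = 1.01×10⁻⁴ × 0.898 × 23.0 = 2.09×10⁻³ Pa/m

2.09×10⁻³ Pa/m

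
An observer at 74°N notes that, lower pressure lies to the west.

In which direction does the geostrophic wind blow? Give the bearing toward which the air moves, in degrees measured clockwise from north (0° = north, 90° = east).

000°

The pressure-gradient force points toward the west (bearing 270°).
Geostrophic balance: in the Northern Hemisphere the Coriolis force deflects motion to the right, so the geostrophic wind blows 90° to the right of the pressure-gradient force (low pressure on the left).
Rotating 270° by 90° clockwise gives 000° — the wind blows toward the north.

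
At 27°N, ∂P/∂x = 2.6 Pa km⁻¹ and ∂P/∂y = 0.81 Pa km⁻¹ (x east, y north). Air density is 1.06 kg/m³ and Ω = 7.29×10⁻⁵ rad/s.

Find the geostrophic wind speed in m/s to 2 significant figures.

39 m/s

Coriolis parameter at 27°N:
f = 2Ω sin φ = 2 × 7.29×10⁻⁵ × sin 27° = 6.62×10⁻⁵ s⁻¹
Component geostrophic relations (x east, y north):
u_g = −(1/(fρ)) ∂P/∂y,  v_g = (1/(fρ)) ∂P/∂x
u_g = −(0.81×10⁻³)/(6.62×10⁻⁵ × 1.06) = −11.5 m/s;  v_g = (2.6×10⁻³)/(6.62×10⁻⁵ × 1.06) = 37.1 m/s
|V_g| = √(u_g² + v_g²) = 38.8 m/s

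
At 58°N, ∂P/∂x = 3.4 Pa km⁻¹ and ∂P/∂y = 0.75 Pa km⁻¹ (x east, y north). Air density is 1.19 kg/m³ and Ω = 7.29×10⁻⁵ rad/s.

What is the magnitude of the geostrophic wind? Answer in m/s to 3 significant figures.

Coriolis parameter at 58°N:
f = 2Ω sin φ = 2 × 7.29×10⁻⁵ × sin 58° = 1.24×10⁻⁴ s⁻¹
Component geostrophic relations (x east, y north):
u_g = −(1/(fρ)) ∂P/∂y,  v_g = (1/(fρ)) ∂P/∂x
u_g = −(0.75×10⁻³)/(1.24×10⁻⁴ × 1.19) = −5.10 m/s;  v_g = (3.4×10⁻³)/(1.24×10⁻⁴ × 1.19) = 23.1 m/s
|V_g| = √(u_g² + v_g²) = 23.7 m/s

23.7 m/s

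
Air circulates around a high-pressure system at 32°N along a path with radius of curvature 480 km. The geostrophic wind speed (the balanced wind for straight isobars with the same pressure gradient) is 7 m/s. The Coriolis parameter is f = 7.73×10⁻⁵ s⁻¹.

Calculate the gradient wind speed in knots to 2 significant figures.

Around a high, pressure-gradient force acts outward with centrifugal, so Coriolis balances both:
fV = (1/ρ)|∂P/∂n| + V²/R  →  V² − fR·V + fR·V_g = 0
With fR = 7.73×10⁻⁵ × 480×10³ m = 37.1 m/s:
V = [fR − √((fR)² − 4 fR V_g)]/2 = [37.1 − √(37.1² − 4×37.1×7)]/2 = 9.36 m/s
Supergeostrophic (V > V_g = 7 m/s), as expected around a high.
Converting: 9.36 m/s × 1.944 = 18 knots

18 knots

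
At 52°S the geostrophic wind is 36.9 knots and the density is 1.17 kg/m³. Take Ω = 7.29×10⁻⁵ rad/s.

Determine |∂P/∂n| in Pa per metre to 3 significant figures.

Coriolis parameter at 52°S:
f = 2Ω sin φ = 2 × 7.29×10⁻⁵ × sin 52° = 1.15×10⁻⁴ s⁻¹
Wind speed in SI: 36.9 knots = 19.0 m/s
Geostrophic balance rearranged: |∂P/∂n| = f ρ V_g
|∂P/∂n| = 1.15×10⁻⁴ × 1.17 × 19.0 = 2.55×10⁻³ Pa/m

2.55×10⁻³ Pa/m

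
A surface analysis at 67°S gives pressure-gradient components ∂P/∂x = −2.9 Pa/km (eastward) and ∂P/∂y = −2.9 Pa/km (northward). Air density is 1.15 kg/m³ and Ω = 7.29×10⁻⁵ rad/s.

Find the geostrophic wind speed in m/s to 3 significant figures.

Coriolis parameter at 67°S:
f = 2Ω sin φ = 2 × 7.29×10⁻⁵ × sin 67° = 1.34×10⁻⁴ s⁻¹
In the Southern Hemisphere f is negative: f = −1.34×10⁻⁴ s⁻¹.
Component geostrophic relations (x east, y north):
u_g = −(1/(fρ)) ∂P/∂y,  v_g = (1/(fρ)) ∂P/∂x
u_g = −(−2.9×10⁻³)/(−1.34×10⁻⁴ × 1.15) = −18.8 m/s;  v_g = (−2.9×10⁻³)/(−1.34×10⁻⁴ × 1.15) = 18.8 m/s
|V_g| = √(u_g² + v_g²) = 26.6 m/s

26.6 m/s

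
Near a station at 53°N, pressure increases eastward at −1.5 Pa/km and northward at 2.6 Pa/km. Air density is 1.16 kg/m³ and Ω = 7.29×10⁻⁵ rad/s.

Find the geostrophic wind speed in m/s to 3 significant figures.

22.2 m/s

Coriolis parameter at 53°N:
f = 2Ω sin φ = 2 × 7.29×10⁻⁵ × sin 53° = 1.16×10⁻⁴ s⁻¹
Component geostrophic relations (x east, y north):
u_g = −(1/(fρ)) ∂P/∂y,  v_g = (1/(fρ)) ∂P/∂x
u_g = −(2.6×10⁻³)/(1.16×10⁻⁴ × 1.16) = −19.2 m/s;  v_g = (−1.5×10⁻³)/(1.16×10⁻⁴ × 1.16) = −11.1 m/s
|V_g| = √(u_g² + v_g²) = 22.2 m/s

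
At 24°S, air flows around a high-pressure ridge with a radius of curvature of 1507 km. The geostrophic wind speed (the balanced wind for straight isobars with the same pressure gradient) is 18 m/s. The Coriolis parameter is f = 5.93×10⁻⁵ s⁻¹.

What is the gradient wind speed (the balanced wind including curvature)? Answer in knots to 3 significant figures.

48.6 knots

Around a high, pressure-gradient force acts outward with centrifugal, so Coriolis balances both:
fV = (1/ρ)|∂P/∂n| + V²/R  →  V² − fR·V + fR·V_g = 0
With fR = 5.93×10⁻⁵ × 1507×10³ m = 89.4 m/s:
V = [fR − √((fR)² − 4 fR V_g)]/2 = [89.4 − √(89.4² − 4×89.4×18)]/2 = 25 m/s
Supergeostrophic (V > V_g = 18 m/s), as expected around a high.
Converting: 25 m/s × 1.944 = 48.6 knots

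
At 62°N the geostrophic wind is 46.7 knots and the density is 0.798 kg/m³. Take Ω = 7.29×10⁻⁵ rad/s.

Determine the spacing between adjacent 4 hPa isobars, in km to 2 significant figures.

Coriolis parameter at 62°N:
f = 2Ω sin φ = 2 × 7.29×10⁻⁵ × sin 62° = 1.29×10⁻⁴ s⁻¹
Wind speed in SI: 46.7 knots = 24.0 m/s
Geostrophic balance rearranged: |∂P/∂n| = f ρ V_g
|∂P/∂n| = 1.29×10⁻⁴ × 0.798 × 24.0 = 2.47×10⁻³ Pa/m
Isobar spacing: Δn = ΔP/|∂P/∂n| = 400 Pa / 2.47×10⁻³ Pa/m = 162073 m ≈ 160 km

160 km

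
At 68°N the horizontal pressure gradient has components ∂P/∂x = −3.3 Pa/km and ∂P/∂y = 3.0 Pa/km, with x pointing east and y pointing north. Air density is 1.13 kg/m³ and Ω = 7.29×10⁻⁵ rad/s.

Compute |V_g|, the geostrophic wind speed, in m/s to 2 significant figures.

Coriolis parameter at 68°N:
f = 2Ω sin φ = 2 × 7.29×10⁻⁵ × sin 68° = 1.35×10⁻⁴ s⁻¹
Component geostrophic relations (x east, y north):
u_g = −(1/(fρ)) ∂P/∂y,  v_g = (1/(fρ)) ∂P/∂x
u_g = −(3.0×10⁻³)/(1.35×10⁻⁴ × 1.13) = −19.6 m/s;  v_g = (−3.3×10⁻³)/(1.35×10⁻⁴ × 1.13) = −21.6 m/s
|V_g| = √(u_g² + v_g²) = 29.2 m/s

29 m/s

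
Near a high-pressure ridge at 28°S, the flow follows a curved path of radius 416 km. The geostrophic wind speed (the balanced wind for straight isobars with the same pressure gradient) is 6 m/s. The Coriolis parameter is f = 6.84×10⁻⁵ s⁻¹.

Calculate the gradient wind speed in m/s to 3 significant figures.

Around a high, pressure-gradient force acts outward with centrifugal, so Coriolis balances both:
fV = (1/ρ)|∂P/∂n| + V²/R  →  V² − fR·V + fR·V_g = 0
With fR = 6.84×10⁻⁵ × 416×10³ m = 28.5 m/s:
V = [fR − √((fR)² − 4 fR V_g)]/2 = [28.5 − √(28.5² − 4×28.5×6)]/2 = 8.6 m/s
Supergeostrophic (V > V_g = 6 m/s), as expected around a high.

8.60 m/s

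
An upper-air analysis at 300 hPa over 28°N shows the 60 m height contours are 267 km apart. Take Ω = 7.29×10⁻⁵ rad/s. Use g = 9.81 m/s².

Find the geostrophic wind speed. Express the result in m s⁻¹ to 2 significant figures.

32 m s⁻¹

Coriolis parameter at 28°N:
f = 2Ω sin φ = 2 × 7.29×10⁻⁵ × sin 28° = 6.84×10⁻⁵ s⁻¹
Height gradient: |∂Z/∂n| = 60 m / 267000 m = 2.25×10⁻⁴
On a pressure surface, geostrophic balance gives V_g = (g/f)|∂Z/∂n|:
V_g = 9.81 × 2.25×10⁻⁴ / 6.84×10⁻⁵ = 32.2 m/s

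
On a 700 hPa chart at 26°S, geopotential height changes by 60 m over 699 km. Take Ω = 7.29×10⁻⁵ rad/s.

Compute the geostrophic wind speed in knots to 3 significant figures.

25.6 knots

Coriolis parameter at 26°S:
f = 2Ω sin φ = 2 × 7.29×10⁻⁵ × sin 26° = 6.39×10⁻⁵ s⁻¹
Height gradient: |∂Z/∂n| = 60 m / 699000 m = 8.58×10⁻⁵
On a pressure surface, geostrophic balance gives V_g = (g/f)|∂Z/∂n|:
V_g = 9.81 × 8.58×10⁻⁵ / 6.39×10⁻⁵ = 13.2 m/s
Converting: 13.2 m/s × 1.944 = 25.6 knots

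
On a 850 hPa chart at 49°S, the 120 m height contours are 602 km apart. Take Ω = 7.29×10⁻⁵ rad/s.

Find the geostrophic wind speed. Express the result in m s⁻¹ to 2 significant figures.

Coriolis parameter at 49°S:
f = 2Ω sin φ = 2 × 7.29×10⁻⁵ × sin 49° = 1.10×10⁻⁴ s⁻¹
Height gradient: |∂Z/∂n| = 120 m / 602000 m = 1.99×10⁻⁴
On a pressure surface, geostrophic balance gives V_g = (g/f)|∂Z/∂n|:
V_g = 9.81 × 1.99×10⁻⁴ / 1.10×10⁻⁴ = 17.8 m/s

18 m s⁻¹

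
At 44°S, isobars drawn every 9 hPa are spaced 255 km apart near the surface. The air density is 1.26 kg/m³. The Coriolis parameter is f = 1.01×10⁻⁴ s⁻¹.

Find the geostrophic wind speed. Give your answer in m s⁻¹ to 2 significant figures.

Pressure gradient: |∂P/∂n| = 900 Pa / 255000 m = 3.53×10⁻³ Pa/m
Geostrophic balance (pressure-gradient force = Coriolis force):
V_g = (1/(fρ)) |∂P/∂n| = 3.53×10⁻³ / (1.01×10⁻⁴ × 1.26) = 27.7 m/s

28 m s⁻¹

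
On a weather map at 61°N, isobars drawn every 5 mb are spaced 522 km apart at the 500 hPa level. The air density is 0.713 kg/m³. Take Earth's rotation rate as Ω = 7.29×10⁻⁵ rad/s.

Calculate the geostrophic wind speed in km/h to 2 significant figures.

38 km/h

Coriolis parameter at 61°N:
f = 2Ω sin φ = 2 × 7.29×10⁻⁵ × sin 61° = 1.28×10⁻⁴ s⁻¹
Pressure gradient: |∂P/∂n| = 500 Pa / 522000 m = 9.58×10⁻⁴ Pa/m
Geostrophic balance (pressure-gradient force = Coriolis force):
V_g = (1/(fρ)) |∂P/∂n| = 9.58×10⁻⁴ / (1.28×10⁻⁴ × 0.713) = 10.5 m/s
Converting: 10.5 m/s × 3.6 = 38 km/h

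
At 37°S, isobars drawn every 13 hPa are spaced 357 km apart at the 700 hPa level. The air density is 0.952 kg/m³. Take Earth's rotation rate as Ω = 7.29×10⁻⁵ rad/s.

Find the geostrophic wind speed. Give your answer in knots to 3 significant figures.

Coriolis parameter at 37°S:
f = 2Ω sin φ = 2 × 7.29×10⁻⁵ × sin 37° = 8.77×10⁻⁵ s⁻¹
Pressure gradient: |∂P/∂n| = 1300 Pa / 357000 m = 3.64×10⁻³ Pa/m
Geostrophic balance (pressure-gradient force = Coriolis force):
V_g = (1/(fρ)) |∂P/∂n| = 3.64×10⁻³ / (8.77×10⁻⁵ × 0.952) = 43.6 m/s
Converting: 43.6 m/s × 1.944 = 84.7 knots

84.7 knots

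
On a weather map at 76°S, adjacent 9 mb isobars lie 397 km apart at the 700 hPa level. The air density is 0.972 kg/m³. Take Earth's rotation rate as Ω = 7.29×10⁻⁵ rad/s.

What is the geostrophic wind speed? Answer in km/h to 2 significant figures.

Coriolis parameter at 76°S:
f = 2Ω sin φ = 2 × 7.29×10⁻⁵ × sin 76° = 1.41×10⁻⁴ s⁻¹
Pressure gradient: |∂P/∂n| = 900 Pa / 397000 m = 2.27×10⁻³ Pa/m
Geostrophic balance (pressure-gradient force = Coriolis force):
V_g = (1/(fρ)) |∂P/∂n| = 2.27×10⁻³ / (1.41×10⁻⁴ × 0.972) = 16.5 m/s
Converting: 16.5 m/s × 3.6 = 59 km/h

59 km/h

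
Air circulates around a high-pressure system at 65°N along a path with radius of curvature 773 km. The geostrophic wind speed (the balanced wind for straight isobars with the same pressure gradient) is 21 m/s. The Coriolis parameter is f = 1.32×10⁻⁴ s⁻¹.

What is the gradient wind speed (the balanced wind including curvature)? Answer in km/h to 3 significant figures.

Around a high, pressure-gradient force acts outward with centrifugal, so Coriolis balances both:
fV = (1/ρ)|∂P/∂n| + V²/R  →  V² − fR·V + fR·V_g = 0
With fR = 1.32×10⁻⁴ × 773×10³ m = 102 m/s:
V = [fR − √((fR)² − 4 fR V_g)]/2 = [102 − √(102² − 4×102×21)]/2 = 29.6 m/s
Supergeostrophic (V > V_g = 21 m/s), as expected around a high.
Converting: 29.6 m/s × 3.6 = 106 km/h

106 km/h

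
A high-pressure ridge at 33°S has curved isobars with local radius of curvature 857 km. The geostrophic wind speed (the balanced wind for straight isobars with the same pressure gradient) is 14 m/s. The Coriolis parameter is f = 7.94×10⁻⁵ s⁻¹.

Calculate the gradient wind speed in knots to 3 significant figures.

Around a high, pressure-gradient force acts outward with centrifugal, so Coriolis balances both:
fV = (1/ρ)|∂P/∂n| + V²/R  →  V² − fR·V + fR·V_g = 0
With fR = 7.94×10⁻⁵ × 857×10³ m = 68.0 m/s:
V = [fR − √((fR)² − 4 fR V_g)]/2 = [68.0 − √(68.0² − 4×68.0×14)]/2 = 19.7 m/s
Supergeostrophic (V > V_g = 14 m/s), as expected around a high.
Converting: 19.7 m/s × 1.944 = 38.3 knots

38.3 knots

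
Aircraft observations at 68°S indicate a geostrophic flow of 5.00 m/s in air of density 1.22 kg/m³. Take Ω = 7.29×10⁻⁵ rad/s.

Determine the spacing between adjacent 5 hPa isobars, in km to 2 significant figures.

Coriolis parameter at 68°S:
f = 2Ω sin φ = 2 × 7.29×10⁻⁵ × sin 68° = 1.35×10⁻⁴ s⁻¹
Geostrophic balance rearranged: |∂P/∂n| = f ρ V_g
|∂P/∂n| = 1.35×10⁻⁴ × 1.22 × 5.00 = 8.25×10⁻⁴ Pa/m
Isobar spacing: Δn = ΔP/|∂P/∂n| = 500 Pa / 8.25×10⁻⁴ Pa/m = 606341 m ≈ 610 km

610 km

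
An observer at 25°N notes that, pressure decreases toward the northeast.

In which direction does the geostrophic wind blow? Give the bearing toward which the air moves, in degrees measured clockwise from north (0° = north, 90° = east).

The pressure-gradient force points toward the northeast (bearing 045°).
Geostrophic balance: in the Northern Hemisphere the Coriolis force deflects motion to the right, so the geostrophic wind blows 90° to the right of the pressure-gradient force (low pressure on the left).
Rotating 045° by 90° clockwise gives 135° — the wind blows toward the southeast.

135°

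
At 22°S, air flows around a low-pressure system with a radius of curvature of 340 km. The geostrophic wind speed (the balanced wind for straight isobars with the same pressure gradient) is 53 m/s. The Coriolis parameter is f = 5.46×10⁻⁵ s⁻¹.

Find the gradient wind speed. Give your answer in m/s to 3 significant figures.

23.4 m/s

Around a low, centrifugal force acts outward with Coriolis, so pressure-gradient force balances both:
(1/ρ)|∂P/∂n| = fV + V²/R  →  V² + fR·V − fR·V_g = 0
With fR = 5.46×10⁻⁵ × 340×10³ m = 18.6 m/s:
V = [−fR + √((fR)² + 4 fR V_g)]/2 = [−18.6 + √(18.6² + 4×18.6×53)]/2 = 23.4 m/s
Subgeostrophic (V < V_g = 53 m/s), as expected around a low.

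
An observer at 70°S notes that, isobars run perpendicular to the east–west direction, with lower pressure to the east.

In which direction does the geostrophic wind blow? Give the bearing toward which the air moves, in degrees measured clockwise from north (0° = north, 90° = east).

The pressure-gradient force points toward the east (bearing 090°).
Geostrophic balance: in the Southern Hemisphere the Coriolis force deflects motion to the left, so the geostrophic wind blows 90° to the left of the pressure-gradient force (low pressure on the right).
Rotating 090° by 90° counterclockwise gives 000° — the wind blows toward the north.

000°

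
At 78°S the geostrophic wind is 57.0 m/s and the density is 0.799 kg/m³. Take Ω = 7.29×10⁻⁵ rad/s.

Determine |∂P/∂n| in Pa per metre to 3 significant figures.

Coriolis parameter at 78°S:
f = 2Ω sin φ = 2 × 7.29×10⁻⁵ × sin 78° = 1.43×10⁻⁴ s⁻¹
Geostrophic balance rearranged: |∂P/∂n| = f ρ V_g
|∂P/∂n| = 1.43×10⁻⁴ × 0.799 × 57.0 = 6.50×10⁻³ Pa/m

6.50×10⁻³ Pa/m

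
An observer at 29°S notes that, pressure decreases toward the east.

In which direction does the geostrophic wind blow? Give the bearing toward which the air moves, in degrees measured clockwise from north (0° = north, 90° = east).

The pressure-gradient force points toward the east (bearing 090°).
Geostrophic balance: in the Southern Hemisphere the Coriolis force deflects motion to the left, so the geostrophic wind blows 90° to the left of the pressure-gradient force (low pressure on the right).
Rotating 090° by 90° counterclockwise gives 000° — the wind blows toward the north.

000°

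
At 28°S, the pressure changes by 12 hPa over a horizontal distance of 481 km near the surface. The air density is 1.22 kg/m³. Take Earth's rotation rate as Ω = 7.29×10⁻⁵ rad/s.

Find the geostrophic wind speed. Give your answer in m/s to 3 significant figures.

Coriolis parameter at 28°S:
f = 2Ω sin φ = 2 × 7.29×10⁻⁵ × sin 28° = 6.84×10⁻⁵ s⁻¹
Pressure gradient: |∂P/∂n| = 1200 Pa / 481000 m = 2.49×10⁻³ Pa/m
Geostrophic balance (pressure-gradient force = Coriolis force):
V_g = (1/(fρ)) |∂P/∂n| = 2.49×10⁻³ / (6.84×10⁻⁵ × 1.22) = 29.9 m/s

29.9 m/s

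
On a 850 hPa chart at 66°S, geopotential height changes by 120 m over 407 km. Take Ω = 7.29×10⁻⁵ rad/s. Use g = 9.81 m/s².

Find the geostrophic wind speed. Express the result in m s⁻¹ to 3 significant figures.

Coriolis parameter at 66°S:
f = 2Ω sin φ = 2 × 7.29×10⁻⁵ × sin 66° = 1.33×10⁻⁴ s⁻¹
Height gradient: |∂Z/∂n| = 120 m / 407000 m = 2.95×10⁻⁴
On a pressure surface, geostrophic balance gives V_g = (g/f)|∂Z/∂n|:
V_g = 9.81 × 2.95×10⁻⁴ / 1.33×10⁻⁴ = 21.7 m/s

21.7 m s⁻¹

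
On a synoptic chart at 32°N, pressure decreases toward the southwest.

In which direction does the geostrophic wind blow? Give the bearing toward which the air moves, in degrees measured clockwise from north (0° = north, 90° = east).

The pressure-gradient force points toward the southwest (bearing 225°).
Geostrophic balance: in the Northern Hemisphere the Coriolis force deflects motion to the right, so the geostrophic wind blows 90° to the right of the pressure-gradient force (low pressure on the left).
Rotating 225° by 90° clockwise gives 315° — the wind blows toward the northwest.

315°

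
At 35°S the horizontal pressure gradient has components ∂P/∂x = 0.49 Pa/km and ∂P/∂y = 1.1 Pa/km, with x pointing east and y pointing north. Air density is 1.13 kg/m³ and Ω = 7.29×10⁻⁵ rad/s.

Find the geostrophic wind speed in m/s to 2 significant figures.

13 m/s

Coriolis parameter at 35°S:
f = 2Ω sin φ = 2 × 7.29×10⁻⁵ × sin 35° = 8.36×10⁻⁵ s⁻¹
In the Southern Hemisphere f is negative: f = −8.36×10⁻⁵ s⁻¹.
Component geostrophic relations (x east, y north):
u_g = −(1/(fρ)) ∂P/∂y,  v_g = (1/(fρ)) ∂P/∂x
u_g = −(1.1×10⁻³)/(−8.36×10⁻⁵ × 1.13) = 11.6 m/s;  v_g = (0.49×10⁻³)/(−8.36×10⁻⁵ × 1.13) = −5.19 m/s
|V_g| = √(u_g² + v_g²) = 12.7 m/s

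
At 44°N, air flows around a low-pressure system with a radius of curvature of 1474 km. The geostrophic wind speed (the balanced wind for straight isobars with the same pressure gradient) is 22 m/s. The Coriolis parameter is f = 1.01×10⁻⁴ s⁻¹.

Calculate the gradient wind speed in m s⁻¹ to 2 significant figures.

19 m s⁻¹

Around a low, centrifugal force acts outward with Coriolis, so pressure-gradient force balances both:
(1/ρ)|∂P/∂n| = fV + V²/R  →  V² + fR·V − fR·V_g = 0
With fR = 1.01×10⁻⁴ × 1474×10³ m = 149 m/s:
V = [−fR + √((fR)² + 4 fR V_g)]/2 = [−149 + √(149² + 4×149×22)]/2 = 19.5 m/s
Subgeostrophic (V < V_g = 22 m/s), as expected around a low.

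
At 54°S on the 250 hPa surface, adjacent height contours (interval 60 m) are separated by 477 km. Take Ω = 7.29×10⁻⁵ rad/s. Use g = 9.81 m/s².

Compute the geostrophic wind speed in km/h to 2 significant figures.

38 km/h

Coriolis parameter at 54°S:
f = 2Ω sin φ = 2 × 7.29×10⁻⁵ × sin 54° = 1.18×10⁻⁴ s⁻¹
Height gradient: |∂Z/∂n| = 60 m / 477000 m = 1.26×10⁻⁴
On a pressure surface, geostrophic balance gives V_g = (g/f)|∂Z/∂n|:
V_g = 9.81 × 1.26×10⁻⁴ / 1.18×10⁻⁴ = 10.5 m/s
Converting: 10.5 m/s × 3.6 = 38 km/h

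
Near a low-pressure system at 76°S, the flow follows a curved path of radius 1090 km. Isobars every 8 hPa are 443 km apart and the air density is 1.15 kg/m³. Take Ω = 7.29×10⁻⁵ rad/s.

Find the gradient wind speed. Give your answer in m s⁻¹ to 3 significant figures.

Coriolis parameter at 76°S:
f = 2Ω sin φ = 2 × 7.29×10⁻⁵ × sin 76° = 1.41×10⁻⁴ s⁻¹
Pressure gradient: |∂P/∂n| = 800 Pa / 443000 m = 1.81×10⁻³ Pa/m
Geostrophic speed: V_g = |∂P/∂n|/(fρ) = 1.81×10⁻³/(1.41×10⁻⁴ × 1.15) = 11.1 m/s
Around a low, centrifugal force acts outward with Coriolis, so pressure-gradient force balances both:
(1/ρ)|∂P/∂n| = fV + V²/R  →  V² + fR·V − fR·V_g = 0
With fR = 1.41×10⁻⁴ × 1090×10³ m = 154 m/s:
V = [−fR + √((fR)² + 4 fR V_g)]/2 = [−154 + √(154² + 4×154×11.1)]/2 = 10.4 m/s
Subgeostrophic (V < V_g = 11.1 m/s), as expected around a low.

10.4 m s⁻¹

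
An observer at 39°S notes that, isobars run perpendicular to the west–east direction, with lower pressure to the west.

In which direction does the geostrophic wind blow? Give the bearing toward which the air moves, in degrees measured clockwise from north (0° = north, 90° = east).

The pressure-gradient force points toward the west (bearing 270°).
Geostrophic balance: in the Southern Hemisphere the Coriolis force deflects motion to the left, so the geostrophic wind blows 90° to the left of the pressure-gradient force (low pressure on the right).
Rotating 270° by 90° counterclockwise gives 180° — the wind blows toward the south.

180°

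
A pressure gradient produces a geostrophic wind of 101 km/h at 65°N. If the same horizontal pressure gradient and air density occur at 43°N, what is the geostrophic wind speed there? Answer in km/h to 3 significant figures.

134 km/h

With the same pressure gradient and density, V_g ∝ 1/f ∝ 1/sin φ.
V₂ = V₁ · sin φ₁ / sin φ₂ = 101 × sin 65° / sin 43°
V₂ = 101 × 0.9063/0.6820 = 134 km/h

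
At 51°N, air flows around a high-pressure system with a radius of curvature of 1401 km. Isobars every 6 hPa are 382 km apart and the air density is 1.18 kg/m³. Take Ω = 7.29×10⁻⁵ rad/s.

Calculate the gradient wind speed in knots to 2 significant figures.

25 knots

Coriolis parameter at 51°N:
f = 2Ω sin φ = 2 × 7.29×10⁻⁵ × sin 51° = 1.13×10⁻⁴ s⁻¹
Pressure gradient: |∂P/∂n| = 600 Pa / 382000 m = 1.57×10⁻³ Pa/m
Geostrophic speed: V_g = |∂P/∂n|/(fρ) = 1.57×10⁻³/(1.13×10⁻⁴ × 1.18) = 11.7 m/s
Around a high, pressure-gradient force acts outward with centrifugal, so Coriolis balances both:
fV = (1/ρ)|∂P/∂n| + V²/R  →  V² − fR·V + fR·V_g = 0
With fR = 1.13×10⁻⁴ × 1401×10³ m = 159 m/s:
V = [fR − √((fR)² − 4 fR V_g)]/2 = [159 − √(159² − 4×159×11.7)]/2 = 12.8 m/s
Supergeostrophic (V > V_g = 11.7 m/s), as expected around a high.
Converting: 12.8 m/s × 1.944 = 25 knots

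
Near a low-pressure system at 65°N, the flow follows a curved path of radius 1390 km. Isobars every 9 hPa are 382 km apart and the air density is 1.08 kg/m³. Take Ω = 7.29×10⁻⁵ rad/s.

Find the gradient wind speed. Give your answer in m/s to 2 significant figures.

Coriolis parameter at 65°N:
f = 2Ω sin φ = 2 × 7.29×10⁻⁵ × sin 65° = 1.32×10⁻⁴ s⁻¹
Pressure gradient: |∂P/∂n| = 900 Pa / 382000 m = 2.36×10⁻³ Pa/m
Geostrophic speed: V_g = |∂P/∂n|/(fρ) = 2.36×10⁻³/(1.32×10⁻⁴ × 1.08) = 16.5 m/s
Around a low, centrifugal force acts outward with Coriolis, so pressure-gradient force balances both:
(1/ρ)|∂P/∂n| = fV + V²/R  →  V² + fR·V − fR·V_g = 0
With fR = 1.32×10⁻⁴ × 1390×10³ m = 184 m/s:
V = [−fR + √((fR)² + 4 fR V_g)]/2 = [−184 + √(184² + 4×184×16.5)]/2 = 15.2 m/s
Subgeostrophic (V < V_g = 16.5 m/s), as expected around a low.

15 m/s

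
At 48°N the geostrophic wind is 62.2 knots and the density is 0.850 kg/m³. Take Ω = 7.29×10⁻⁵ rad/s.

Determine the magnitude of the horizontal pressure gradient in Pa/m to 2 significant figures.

2.9×10⁻³ Pa/m

Coriolis parameter at 48°N:
f = 2Ω sin φ = 2 × 7.29×10⁻⁵ × sin 48° = 1.08×10⁻⁴ s⁻¹
Wind speed in SI: 62.2 knots = 32.0 m/s
Geostrophic balance rearranged: |∂P/∂n| = f ρ V_g
|∂P/∂n| = 1.08×10⁻⁴ × 0.850 × 32.0 = 2.95×10⁻³ Pa/m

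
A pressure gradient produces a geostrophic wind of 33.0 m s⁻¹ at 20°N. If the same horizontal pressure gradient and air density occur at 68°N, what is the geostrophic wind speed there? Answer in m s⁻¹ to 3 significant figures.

With the same pressure gradient and density, V_g ∝ 1/f ∝ 1/sin φ.
V₂ = V₁ · sin φ₁ / sin φ₂ = 33.0 × sin 20° / sin 68°
V₂ = 33.0 × 0.3420/0.9272 = 12.2 m s⁻¹

12.2 m s⁻¹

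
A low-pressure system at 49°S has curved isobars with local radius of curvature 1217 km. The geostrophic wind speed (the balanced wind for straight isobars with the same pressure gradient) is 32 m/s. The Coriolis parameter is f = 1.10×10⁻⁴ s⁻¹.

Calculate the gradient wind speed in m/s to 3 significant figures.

Around a low, centrifugal force acts outward with Coriolis, so pressure-gradient force balances both:
(1/ρ)|∂P/∂n| = fV + V²/R  →  V² + fR·V − fR·V_g = 0
With fR = 1.10×10⁻⁴ × 1217×10³ m = 134 m/s:
V = [−fR + √((fR)² + 4 fR V_g)]/2 = [−134 + √(134² + 4×134×32)]/2 = 26.7 m/s
Subgeostrophic (V < V_g = 32 m/s), as expected around a low.

26.7 m/s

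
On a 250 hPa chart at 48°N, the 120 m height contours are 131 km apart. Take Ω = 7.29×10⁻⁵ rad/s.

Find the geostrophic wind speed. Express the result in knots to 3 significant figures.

Coriolis parameter at 48°N:
f = 2Ω sin φ = 2 × 7.29×10⁻⁵ × sin 48° = 1.08×10⁻⁴ s⁻¹
Height gradient: |∂Z/∂n| = 120 m / 131000 m = 9.16×10⁻⁴
On a pressure surface, geostrophic balance gives V_g = (g/f)|∂Z/∂n|:
V_g = 9.81 × 9.16×10⁻⁴ / 1.08×10⁻⁴ = 82.9 m/s
Converting: 82.9 m/s × 1.944 = 161 knots

161 knots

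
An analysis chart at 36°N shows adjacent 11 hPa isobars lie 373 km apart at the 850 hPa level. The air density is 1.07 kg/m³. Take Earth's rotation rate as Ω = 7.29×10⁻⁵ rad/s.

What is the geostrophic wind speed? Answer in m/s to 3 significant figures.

Coriolis parameter at 36°N:
f = 2Ω sin φ = 2 × 7.29×10⁻⁵ × sin 36° = 8.57×10⁻⁵ s⁻¹
Pressure gradient: |∂P/∂n| = 1100 Pa / 373000 m = 2.95×10⁻³ Pa/m
Geostrophic balance (pressure-gradient force = Coriolis force):
V_g = (1/(fρ)) |∂P/∂n| = 2.95×10⁻³ / (8.57×10⁻⁵ × 1.07) = 32.2 m/s

32.2 m/s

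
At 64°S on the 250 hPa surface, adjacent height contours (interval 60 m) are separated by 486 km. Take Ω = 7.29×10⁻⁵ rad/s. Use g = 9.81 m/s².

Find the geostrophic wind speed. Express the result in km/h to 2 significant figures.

33 km/h

Coriolis parameter at 64°S:
f = 2Ω sin φ = 2 × 7.29×10⁻⁵ × sin 64° = 1.31×10⁻⁴ s⁻¹
Height gradient: |∂Z/∂n| = 60 m / 486000 m = 1.23×10⁻⁴
On a pressure surface, geostrophic balance gives V_g = (g/f)|∂Z/∂n|:
V_g = 9.81 × 1.23×10⁻⁴ / 1.31×10⁻⁴ = 9.24 m/s
Converting: 9.24 m/s × 3.6 = 33 km/h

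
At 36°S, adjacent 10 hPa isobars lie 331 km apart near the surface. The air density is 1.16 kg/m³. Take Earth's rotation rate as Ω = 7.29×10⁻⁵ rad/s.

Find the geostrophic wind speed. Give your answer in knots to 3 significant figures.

Coriolis parameter at 36°S:
f = 2Ω sin φ = 2 × 7.29×10⁻⁵ × sin 36° = 8.57×10⁻⁵ s⁻¹
Pressure gradient: |∂P/∂n| = 1000 Pa / 331000 m = 3.02×10⁻³ Pa/m
Geostrophic balance (pressure-gradient force = Coriolis force):
V_g = (1/(fρ)) |∂P/∂n| = 3.02×10⁻³ / (8.57×10⁻⁵ × 1.16) = 30.4 m/s
Converting: 30.4 m/s × 1.944 = 59.1 knots

59.1 knots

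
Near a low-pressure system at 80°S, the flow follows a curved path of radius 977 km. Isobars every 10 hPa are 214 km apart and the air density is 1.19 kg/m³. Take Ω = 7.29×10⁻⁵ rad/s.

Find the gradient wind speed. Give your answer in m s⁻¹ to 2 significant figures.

23 m s⁻¹

Coriolis parameter at 80°S:
f = 2Ω sin φ = 2 × 7.29×10⁻⁵ × sin 80° = 1.44×10⁻⁴ s⁻¹
Pressure gradient: |∂P/∂n| = 1000 Pa / 214000 m = 4.67×10⁻³ Pa/m
Geostrophic speed: V_g = |∂P/∂n|/(fρ) = 4.67×10⁻³/(1.44×10⁻⁴ × 1.19) = 27.3 m/s
Around a low, centrifugal force acts outward with Coriolis, so pressure-gradient force balances both:
(1/ρ)|∂P/∂n| = fV + V²/R  →  V² + fR·V − fR·V_g = 0
With fR = 1.44×10⁻⁴ × 977×10³ m = 140 m/s:
V = [−fR + √((fR)² + 4 fR V_g)]/2 = [−140 + √(140² + 4×140×27.3)]/2 = 23.4 m/s
Subgeostrophic (V < V_g = 27.3 m/s), as expected around a low.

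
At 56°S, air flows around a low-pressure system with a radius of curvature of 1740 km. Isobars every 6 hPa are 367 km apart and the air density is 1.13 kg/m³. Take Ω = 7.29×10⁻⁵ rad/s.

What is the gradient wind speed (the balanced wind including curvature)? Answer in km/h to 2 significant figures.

Coriolis parameter at 56°S:
f = 2Ω sin φ = 2 × 7.29×10⁻⁵ × sin 56° = 1.21×10⁻⁴ s⁻¹
Pressure gradient: |∂P/∂n| = 600 Pa / 367000 m = 1.63×10⁻³ Pa/m
Geostrophic speed: V_g = |∂P/∂n|/(fρ) = 1.63×10⁻³/(1.21×10⁻⁴ × 1.13) = 12.0 m/s
Around a low, centrifugal force acts outward with Coriolis, so pressure-gradient force balances both:
(1/ρ)|∂P/∂n| = fV + V²/R  →  V² + fR·V − fR·V_g = 0
With fR = 1.21×10⁻⁴ × 1740×10³ m = 210 m/s:
V = [−fR + √((fR)² + 4 fR V_g)]/2 = [−210 + √(210² + 4×210×12)]/2 = 11.4 m/s
Subgeostrophic (V < V_g = 12 m/s), as expected around a low.
Converting: 11.4 m/s × 3.6 = 41 km/h

41 km/h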